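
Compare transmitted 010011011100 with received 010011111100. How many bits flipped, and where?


XOR: 000000100000

1 error(s) at position(s): 6


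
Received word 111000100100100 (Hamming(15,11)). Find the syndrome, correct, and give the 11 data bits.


Syndrome = 0: no error detected

Data: 10010100100 (no errors)


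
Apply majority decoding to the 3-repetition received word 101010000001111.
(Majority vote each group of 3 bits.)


Groups: 101, 010, 000, 001, 111
Majority votes: 10001

10001


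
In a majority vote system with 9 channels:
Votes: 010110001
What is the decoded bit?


Ones: 4 out of 9
Threshold: 5

0 (4/9 voted 1)


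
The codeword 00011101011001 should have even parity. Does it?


Number of 1s: 7

No, parity error (7 ones)


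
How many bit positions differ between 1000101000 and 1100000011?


XOR: 0100101011
Count of 1s: 5

5


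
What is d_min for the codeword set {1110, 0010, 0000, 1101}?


Comparing all pairs, minimum distance: 1
Can detect 0 errors, correct 0 errors

1


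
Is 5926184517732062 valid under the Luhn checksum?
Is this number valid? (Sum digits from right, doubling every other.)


Luhn sum = 69
69 mod 10 = 9

Invalid (Luhn sum mod 10 = 9)


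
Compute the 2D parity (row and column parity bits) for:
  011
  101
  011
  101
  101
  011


Row parities: 000000
Column parities: 110

Row P: 000000, Col P: 110, Corner: 0


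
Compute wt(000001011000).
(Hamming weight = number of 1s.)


Counting 1s in 000001011000

3


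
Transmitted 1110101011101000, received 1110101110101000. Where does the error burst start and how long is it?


XOR: 0000000101000000

Burst at position 7, length 3


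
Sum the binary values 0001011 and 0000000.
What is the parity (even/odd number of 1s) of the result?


0001011 = 11
0000000 = 0
Sum = 11 = 1011
1s count = 3

odd parity (3 ones in 1011)


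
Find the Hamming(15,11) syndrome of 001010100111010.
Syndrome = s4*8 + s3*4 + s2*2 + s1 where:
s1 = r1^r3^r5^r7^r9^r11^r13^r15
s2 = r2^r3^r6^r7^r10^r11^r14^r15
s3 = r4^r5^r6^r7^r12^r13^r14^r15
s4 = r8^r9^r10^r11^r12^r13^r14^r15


s1=0, s2=1, s3=0, s4=0

Syndrome = 2 (error at position 2)


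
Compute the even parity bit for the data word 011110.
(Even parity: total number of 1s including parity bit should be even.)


Number of 1s in data: 4
Parity bit: 0

0


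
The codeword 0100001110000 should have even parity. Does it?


Number of 1s: 4

Yes, parity is correct (4 ones)


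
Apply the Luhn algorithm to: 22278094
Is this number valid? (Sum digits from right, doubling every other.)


Luhn sum = 37
37 mod 10 = 7

Invalid (Luhn sum mod 10 = 7)


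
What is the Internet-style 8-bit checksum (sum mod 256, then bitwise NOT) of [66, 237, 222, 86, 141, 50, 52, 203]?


Sum = 1057 mod 256 = 33
Complement = 222

222


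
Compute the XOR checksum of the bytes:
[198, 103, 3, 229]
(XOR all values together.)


XOR chain: 198 ^ 103 ^ 3 ^ 229 = 71

71


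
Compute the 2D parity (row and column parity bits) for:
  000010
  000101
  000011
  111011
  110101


Row parities: 10010
Column parities: 001010

Row P: 10010, Col P: 001010, Corner: 0


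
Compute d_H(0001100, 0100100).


XOR: 0101000
Count of 1s: 2

2


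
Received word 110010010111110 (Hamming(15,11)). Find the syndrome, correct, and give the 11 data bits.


Syndrome = 0: no error detected

Data: 01000111110 (no errors)


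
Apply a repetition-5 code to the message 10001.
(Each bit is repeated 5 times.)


Each bit -> 5 copies

1111100000000000000011111


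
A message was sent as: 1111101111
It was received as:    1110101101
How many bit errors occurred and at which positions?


XOR: 0001000010

2 error(s) at position(s): 3, 8


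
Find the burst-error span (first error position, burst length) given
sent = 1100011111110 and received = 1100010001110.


XOR: 0000001110000

Burst at position 6, length 3


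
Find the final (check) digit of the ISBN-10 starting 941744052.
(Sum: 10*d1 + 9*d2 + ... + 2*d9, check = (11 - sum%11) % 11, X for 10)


Weighted sum: 246
246 mod 11 = 4

Check digit: 7


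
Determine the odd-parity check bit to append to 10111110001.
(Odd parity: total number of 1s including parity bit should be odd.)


Number of 1s in data: 7
Parity bit: 0

0


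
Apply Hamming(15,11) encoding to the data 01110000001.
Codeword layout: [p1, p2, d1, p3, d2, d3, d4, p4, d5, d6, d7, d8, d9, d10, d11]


Parity bits: p1=1, p2=1, p3=0, p4=1

110011110000001


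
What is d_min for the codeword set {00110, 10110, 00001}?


Comparing all pairs, minimum distance: 1
Can detect 0 errors, correct 0 errors

1


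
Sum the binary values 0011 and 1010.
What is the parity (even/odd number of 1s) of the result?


0011 = 3
1010 = 10
Sum = 13 = 1101
1s count = 3

odd parity (3 ones in 1101)


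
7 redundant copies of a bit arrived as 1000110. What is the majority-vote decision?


Ones: 3 out of 7
Threshold: 4

0 (3/7 voted 1)


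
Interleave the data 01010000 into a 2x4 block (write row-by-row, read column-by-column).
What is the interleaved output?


Matrix:
  0101
  0000
Read columns: 00100010

00100010


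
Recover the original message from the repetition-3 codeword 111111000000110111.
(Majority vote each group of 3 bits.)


Groups: 111, 111, 000, 000, 110, 111
Majority votes: 110011

110011


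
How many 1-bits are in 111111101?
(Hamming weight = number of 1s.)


Counting 1s in 111111101

8


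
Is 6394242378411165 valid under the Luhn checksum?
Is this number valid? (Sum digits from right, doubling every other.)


Luhn sum = 67
67 mod 10 = 7

Invalid (Luhn sum mod 10 = 7)


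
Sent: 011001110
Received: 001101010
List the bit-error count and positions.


XOR: 010100100

3 error(s) at position(s): 1, 3, 6


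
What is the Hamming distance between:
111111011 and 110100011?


XOR: 001011000
Count of 1s: 3

3


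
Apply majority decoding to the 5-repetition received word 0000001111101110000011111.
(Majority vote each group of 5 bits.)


Groups: 00000, 01111, 10111, 00000, 11111
Majority votes: 01101

01101


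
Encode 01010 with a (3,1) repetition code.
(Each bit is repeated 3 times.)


Each bit -> 3 copies

000111000111000


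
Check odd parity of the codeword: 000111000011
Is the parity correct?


Number of 1s: 5

Yes, parity is correct (5 ones)


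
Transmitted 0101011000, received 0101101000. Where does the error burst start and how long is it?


XOR: 0000110000

Burst at position 4, length 2


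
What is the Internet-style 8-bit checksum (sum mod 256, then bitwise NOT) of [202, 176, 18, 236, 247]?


Sum = 879 mod 256 = 111
Complement = 144

144


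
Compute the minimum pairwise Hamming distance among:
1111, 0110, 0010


Comparing all pairs, minimum distance: 1
Can detect 0 errors, correct 0 errors

1


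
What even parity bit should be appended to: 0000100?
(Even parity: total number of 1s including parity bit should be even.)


Number of 1s in data: 1
Parity bit: 1

1


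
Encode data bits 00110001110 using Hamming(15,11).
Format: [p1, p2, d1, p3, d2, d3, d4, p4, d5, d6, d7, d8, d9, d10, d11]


Parity bits: p1=0, p2=1, p3=1, p4=1

010101110001110


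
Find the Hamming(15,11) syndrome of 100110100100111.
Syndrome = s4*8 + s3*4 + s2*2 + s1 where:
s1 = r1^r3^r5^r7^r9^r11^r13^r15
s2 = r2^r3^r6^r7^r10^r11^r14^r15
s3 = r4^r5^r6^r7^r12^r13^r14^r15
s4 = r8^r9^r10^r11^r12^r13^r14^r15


s1=1, s2=0, s3=0, s4=0

Syndrome = 1 (error at position 1)


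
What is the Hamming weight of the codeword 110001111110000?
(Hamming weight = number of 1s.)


Counting 1s in 110001111110000

8


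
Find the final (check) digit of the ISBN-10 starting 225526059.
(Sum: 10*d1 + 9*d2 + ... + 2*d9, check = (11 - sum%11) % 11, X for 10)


Weighted sum: 188
188 mod 11 = 1

Check digit: X


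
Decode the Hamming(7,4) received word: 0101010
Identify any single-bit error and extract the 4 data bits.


Syndrome = 0: no error detected

Data: 0010 (no errors)


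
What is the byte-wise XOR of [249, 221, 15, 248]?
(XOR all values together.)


XOR chain: 249 ^ 221 ^ 15 ^ 248 = 211

211


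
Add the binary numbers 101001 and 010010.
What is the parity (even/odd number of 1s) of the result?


101001 = 41
010010 = 18
Sum = 59 = 111011
1s count = 5

odd parity (5 ones in 111011)


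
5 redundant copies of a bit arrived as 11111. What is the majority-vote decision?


Ones: 5 out of 5
Threshold: 3

1 (5/5 voted 1)


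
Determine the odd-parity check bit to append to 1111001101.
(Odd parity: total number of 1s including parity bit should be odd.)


Number of 1s in data: 7
Parity bit: 0

0


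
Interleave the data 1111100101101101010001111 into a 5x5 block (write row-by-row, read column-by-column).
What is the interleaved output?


Matrix:
  11111
  00101
  10110
  10100
  01111
Read columns: 1011010001111111010111001

1011010001111111010111001


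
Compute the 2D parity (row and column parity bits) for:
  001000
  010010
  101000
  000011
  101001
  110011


Row parities: 100010
Column parities: 101011

Row P: 100010, Col P: 101011, Corner: 0


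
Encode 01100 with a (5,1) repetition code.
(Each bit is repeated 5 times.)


Each bit -> 5 copies

0000011111111110000000000


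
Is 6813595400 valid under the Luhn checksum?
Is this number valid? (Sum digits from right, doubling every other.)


Luhn sum = 31
31 mod 10 = 1

Invalid (Luhn sum mod 10 = 1)


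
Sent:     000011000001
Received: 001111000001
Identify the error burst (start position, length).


XOR: 001100000000

Burst at position 2, length 2


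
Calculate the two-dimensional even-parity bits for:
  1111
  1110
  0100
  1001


Row parities: 0110
Column parities: 1100

Row P: 0110, Col P: 1100, Corner: 0


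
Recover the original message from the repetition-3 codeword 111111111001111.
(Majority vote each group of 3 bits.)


Groups: 111, 111, 111, 001, 111
Majority votes: 11101

11101


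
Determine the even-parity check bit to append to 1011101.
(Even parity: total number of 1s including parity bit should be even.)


Number of 1s in data: 5
Parity bit: 1

1


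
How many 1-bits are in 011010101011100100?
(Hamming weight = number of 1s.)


Counting 1s in 011010101011100100

9


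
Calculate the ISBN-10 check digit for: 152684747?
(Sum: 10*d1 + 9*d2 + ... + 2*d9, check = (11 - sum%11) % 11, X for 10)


Weighted sum: 235
235 mod 11 = 4

Check digit: 7


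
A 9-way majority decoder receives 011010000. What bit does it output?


Ones: 3 out of 9
Threshold: 5

0 (3/9 voted 1)


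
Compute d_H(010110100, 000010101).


XOR: 010100001
Count of 1s: 3

3


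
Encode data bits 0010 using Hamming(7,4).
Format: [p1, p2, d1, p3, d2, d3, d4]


Parity bits: p1=0, p2=1, p3=1

0101010


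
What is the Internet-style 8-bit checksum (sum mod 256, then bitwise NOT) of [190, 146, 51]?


Sum = 387 mod 256 = 131
Complement = 124

124


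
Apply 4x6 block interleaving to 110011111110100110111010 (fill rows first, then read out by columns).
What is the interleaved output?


Matrix:
  110011
  111110
  100110
  111010
Read columns: 111111010101011011111000

111111010101011011111000


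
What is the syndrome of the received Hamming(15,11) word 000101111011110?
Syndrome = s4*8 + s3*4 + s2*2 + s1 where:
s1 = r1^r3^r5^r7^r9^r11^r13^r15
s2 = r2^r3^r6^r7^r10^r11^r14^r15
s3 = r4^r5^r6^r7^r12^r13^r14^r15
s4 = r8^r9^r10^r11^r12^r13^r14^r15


s1=0, s2=0, s3=0, s4=0

Syndrome = 0 (no error)


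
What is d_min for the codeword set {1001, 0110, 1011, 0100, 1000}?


Comparing all pairs, minimum distance: 1
Can detect 0 errors, correct 0 errors

1


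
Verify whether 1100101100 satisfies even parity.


Number of 1s: 5

No, parity error (5 ones)


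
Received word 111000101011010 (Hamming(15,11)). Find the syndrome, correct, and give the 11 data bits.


Syndrome = 7: error at position 7

Data: 10001011010 (corrected bit 7)


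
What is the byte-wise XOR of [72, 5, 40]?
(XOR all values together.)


XOR chain: 72 ^ 5 ^ 40 = 101

101


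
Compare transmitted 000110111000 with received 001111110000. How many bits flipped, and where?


XOR: 001001001000

3 error(s) at position(s): 2, 5, 8


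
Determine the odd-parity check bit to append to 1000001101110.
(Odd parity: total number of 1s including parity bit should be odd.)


Number of 1s in data: 6
Parity bit: 1

1


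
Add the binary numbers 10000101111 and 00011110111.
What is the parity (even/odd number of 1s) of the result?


10000101111 = 1071
00011110111 = 247
Sum = 1318 = 10100100110
1s count = 5

odd parity (5 ones in 10100100110)


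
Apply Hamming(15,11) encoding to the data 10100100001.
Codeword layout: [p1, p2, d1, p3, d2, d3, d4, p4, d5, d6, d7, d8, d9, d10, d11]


Parity bits: p1=0, p2=0, p3=0, p4=0

001001000100001


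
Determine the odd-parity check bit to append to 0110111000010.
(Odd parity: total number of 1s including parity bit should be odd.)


Number of 1s in data: 6
Parity bit: 1

1


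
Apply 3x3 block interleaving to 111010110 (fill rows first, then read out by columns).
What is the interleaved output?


Matrix:
  111
  010
  110
Read columns: 101111100

101111100


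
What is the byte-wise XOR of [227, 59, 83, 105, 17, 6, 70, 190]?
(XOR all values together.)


XOR chain: 227 ^ 59 ^ 83 ^ 105 ^ 17 ^ 6 ^ 70 ^ 190 = 13

13


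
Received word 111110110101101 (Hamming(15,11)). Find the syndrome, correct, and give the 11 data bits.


Syndrome = 10: error at position 10

Data: 11010001101 (corrected bit 10)


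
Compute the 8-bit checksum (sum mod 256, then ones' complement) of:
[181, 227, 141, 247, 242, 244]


Sum = 1282 mod 256 = 2
Complement = 253

253


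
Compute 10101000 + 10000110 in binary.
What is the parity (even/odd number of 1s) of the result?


10101000 = 168
10000110 = 134
Sum = 302 = 100101110
1s count = 5

odd parity (5 ones in 100101110)


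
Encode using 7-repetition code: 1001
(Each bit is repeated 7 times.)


Each bit -> 7 copies

1111111000000000000001111111


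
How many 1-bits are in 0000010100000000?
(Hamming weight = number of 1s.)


Counting 1s in 0000010100000000

2


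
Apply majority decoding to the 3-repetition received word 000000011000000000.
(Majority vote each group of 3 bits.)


Groups: 000, 000, 011, 000, 000, 000
Majority votes: 001000

001000


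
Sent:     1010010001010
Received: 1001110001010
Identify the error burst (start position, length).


XOR: 0011100000000

Burst at position 2, length 3


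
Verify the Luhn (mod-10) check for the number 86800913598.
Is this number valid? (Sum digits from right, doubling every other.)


Luhn sum = 57
57 mod 10 = 7

Invalid (Luhn sum mod 10 = 7)


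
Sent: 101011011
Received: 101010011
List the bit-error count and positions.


XOR: 000001000

1 error(s) at position(s): 5


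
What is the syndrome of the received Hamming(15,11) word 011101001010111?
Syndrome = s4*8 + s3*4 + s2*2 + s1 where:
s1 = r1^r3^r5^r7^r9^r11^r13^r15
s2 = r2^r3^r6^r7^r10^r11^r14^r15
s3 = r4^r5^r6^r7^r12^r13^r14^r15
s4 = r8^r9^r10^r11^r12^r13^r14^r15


s1=1, s2=0, s3=1, s4=1

Syndrome = 13 (error at position 13)


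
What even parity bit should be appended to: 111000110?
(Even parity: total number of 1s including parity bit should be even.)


Number of 1s in data: 5
Parity bit: 1

1


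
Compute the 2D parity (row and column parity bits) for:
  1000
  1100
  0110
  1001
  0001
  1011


Row parities: 100011
Column parities: 0001

Row P: 100011, Col P: 0001, Corner: 1


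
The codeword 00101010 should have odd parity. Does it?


Number of 1s: 3

Yes, parity is correct (3 ones)


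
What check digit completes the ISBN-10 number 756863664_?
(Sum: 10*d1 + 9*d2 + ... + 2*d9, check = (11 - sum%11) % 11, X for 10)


Weighted sum: 320
320 mod 11 = 1

Check digit: X


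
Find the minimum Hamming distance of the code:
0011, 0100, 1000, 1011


Comparing all pairs, minimum distance: 1
Can detect 0 errors, correct 0 errors

1


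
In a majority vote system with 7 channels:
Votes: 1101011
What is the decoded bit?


Ones: 5 out of 7
Threshold: 4

1 (5/7 voted 1)


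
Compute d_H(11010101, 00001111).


XOR: 11011010
Count of 1s: 5

5


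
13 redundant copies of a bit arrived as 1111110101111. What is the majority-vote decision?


Ones: 11 out of 13
Threshold: 7

1 (11/13 voted 1)


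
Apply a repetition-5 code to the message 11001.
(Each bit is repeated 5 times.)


Each bit -> 5 copies

1111111111000000000011111


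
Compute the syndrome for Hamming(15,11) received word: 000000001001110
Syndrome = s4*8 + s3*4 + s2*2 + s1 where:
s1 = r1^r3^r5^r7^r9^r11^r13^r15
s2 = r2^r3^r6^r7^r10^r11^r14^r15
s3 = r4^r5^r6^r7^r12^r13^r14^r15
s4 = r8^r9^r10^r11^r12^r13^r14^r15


s1=0, s2=1, s3=1, s4=0

Syndrome = 6 (error at position 6)


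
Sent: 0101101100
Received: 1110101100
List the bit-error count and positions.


XOR: 1011000000

3 error(s) at position(s): 0, 2, 3


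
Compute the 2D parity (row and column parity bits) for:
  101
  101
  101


Row parities: 000
Column parities: 101

Row P: 000, Col P: 101, Corner: 0


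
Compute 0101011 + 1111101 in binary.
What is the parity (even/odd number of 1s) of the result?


0101011 = 43
1111101 = 125
Sum = 168 = 10101000
1s count = 3

odd parity (3 ones in 10101000)


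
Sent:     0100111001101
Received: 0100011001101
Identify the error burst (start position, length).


XOR: 0000100000000

Burst at position 4, length 1


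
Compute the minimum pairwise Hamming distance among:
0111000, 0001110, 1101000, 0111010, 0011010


Comparing all pairs, minimum distance: 1
Can detect 0 errors, correct 0 errors

1


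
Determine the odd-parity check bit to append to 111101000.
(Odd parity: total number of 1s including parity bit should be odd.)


Number of 1s in data: 5
Parity bit: 0

0


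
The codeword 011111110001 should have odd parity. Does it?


Number of 1s: 8

No, parity error (8 ones)


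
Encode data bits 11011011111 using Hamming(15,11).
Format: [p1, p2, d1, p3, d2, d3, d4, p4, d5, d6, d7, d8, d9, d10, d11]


Parity bits: p1=1, p2=1, p3=0, p4=0

111010101011111


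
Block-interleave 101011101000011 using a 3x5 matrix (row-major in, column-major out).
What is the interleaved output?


Matrix:
  10101
  11010
  00011
Read columns: 110010100011101

110010100011101


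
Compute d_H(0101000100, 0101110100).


XOR: 0000110000
Count of 1s: 2

2


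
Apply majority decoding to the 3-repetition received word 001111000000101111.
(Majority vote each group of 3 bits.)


Groups: 001, 111, 000, 000, 101, 111
Majority votes: 010011

010011


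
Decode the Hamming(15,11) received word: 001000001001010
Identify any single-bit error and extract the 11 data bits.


Syndrome = 8: error at position 8

Data: 10001001010 (corrected bit 8)


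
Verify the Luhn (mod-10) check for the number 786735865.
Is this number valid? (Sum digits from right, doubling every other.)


Luhn sum = 45
45 mod 10 = 5

Invalid (Luhn sum mod 10 = 5)


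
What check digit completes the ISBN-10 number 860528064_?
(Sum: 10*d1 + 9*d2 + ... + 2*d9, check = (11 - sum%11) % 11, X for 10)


Weighted sum: 247
247 mod 11 = 5

Check digit: 6


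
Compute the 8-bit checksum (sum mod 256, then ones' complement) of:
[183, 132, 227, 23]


Sum = 565 mod 256 = 53
Complement = 202

202


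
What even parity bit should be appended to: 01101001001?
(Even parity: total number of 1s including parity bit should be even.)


Number of 1s in data: 5
Parity bit: 1

1


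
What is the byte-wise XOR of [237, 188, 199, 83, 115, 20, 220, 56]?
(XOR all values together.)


XOR chain: 237 ^ 188 ^ 199 ^ 83 ^ 115 ^ 20 ^ 220 ^ 56 = 70

70


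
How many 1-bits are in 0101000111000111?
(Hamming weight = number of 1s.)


Counting 1s in 0101000111000111

8


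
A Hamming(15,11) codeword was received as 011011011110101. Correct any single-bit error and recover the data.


Syndrome = 0: no error detected

Data: 11101110101 (no errors)


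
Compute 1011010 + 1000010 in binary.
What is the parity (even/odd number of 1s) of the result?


1011010 = 90
1000010 = 66
Sum = 156 = 10011100
1s count = 4

even parity (4 ones in 10011100)


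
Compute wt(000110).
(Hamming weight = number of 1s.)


Counting 1s in 000110

2


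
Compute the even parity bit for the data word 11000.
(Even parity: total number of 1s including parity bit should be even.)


Number of 1s in data: 2
Parity bit: 0

0


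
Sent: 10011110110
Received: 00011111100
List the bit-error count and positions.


XOR: 10000001010

3 error(s) at position(s): 0, 7, 9


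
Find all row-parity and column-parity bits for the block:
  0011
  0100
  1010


Row parities: 010
Column parities: 1101

Row P: 010, Col P: 1101, Corner: 1


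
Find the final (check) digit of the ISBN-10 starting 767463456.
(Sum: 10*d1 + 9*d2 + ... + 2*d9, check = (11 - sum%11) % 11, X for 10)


Weighted sum: 302
302 mod 11 = 5

Check digit: 6


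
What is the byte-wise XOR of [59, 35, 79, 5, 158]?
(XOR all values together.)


XOR chain: 59 ^ 35 ^ 79 ^ 5 ^ 158 = 204

204


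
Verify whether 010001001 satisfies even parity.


Number of 1s: 3

No, parity error (3 ones)


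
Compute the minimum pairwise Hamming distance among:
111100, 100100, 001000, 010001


Comparing all pairs, minimum distance: 2
Can detect 1 errors, correct 0 errors

2


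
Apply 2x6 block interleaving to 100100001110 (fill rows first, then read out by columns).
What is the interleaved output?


Matrix:
  100100
  001110
Read columns: 100001110100

100001110100


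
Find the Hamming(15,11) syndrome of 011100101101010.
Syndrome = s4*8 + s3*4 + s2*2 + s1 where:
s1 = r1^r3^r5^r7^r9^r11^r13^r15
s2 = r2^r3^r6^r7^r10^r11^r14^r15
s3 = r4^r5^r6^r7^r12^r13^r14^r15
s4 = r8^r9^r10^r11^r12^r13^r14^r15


s1=1, s2=1, s3=0, s4=0

Syndrome = 3 (error at position 3)


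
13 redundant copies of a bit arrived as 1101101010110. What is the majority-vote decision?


Ones: 8 out of 13
Threshold: 7

1 (8/13 voted 1)


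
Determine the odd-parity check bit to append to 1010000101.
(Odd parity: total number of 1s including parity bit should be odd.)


Number of 1s in data: 4
Parity bit: 1

1


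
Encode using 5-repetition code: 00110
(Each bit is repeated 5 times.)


Each bit -> 5 copies

0000000000111111111100000


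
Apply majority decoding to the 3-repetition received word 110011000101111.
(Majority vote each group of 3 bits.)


Groups: 110, 011, 000, 101, 111
Majority votes: 11011

11011


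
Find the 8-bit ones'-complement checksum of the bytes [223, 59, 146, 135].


Sum = 563 mod 256 = 51
Complement = 204

204


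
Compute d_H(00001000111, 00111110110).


XOR: 00110110001
Count of 1s: 5

5


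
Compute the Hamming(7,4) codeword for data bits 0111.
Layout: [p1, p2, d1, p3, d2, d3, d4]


Parity bits: p1=0, p2=0, p3=1

0001111


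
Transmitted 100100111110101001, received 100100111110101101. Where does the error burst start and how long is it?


XOR: 000000000000000100

Burst at position 15, length 1


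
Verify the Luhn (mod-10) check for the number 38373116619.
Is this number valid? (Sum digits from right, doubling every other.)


Luhn sum = 44
44 mod 10 = 4

Invalid (Luhn sum mod 10 = 4)


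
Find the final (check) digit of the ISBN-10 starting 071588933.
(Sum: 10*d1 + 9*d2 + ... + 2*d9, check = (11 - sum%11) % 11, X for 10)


Weighted sum: 245
245 mod 11 = 3

Check digit: 8


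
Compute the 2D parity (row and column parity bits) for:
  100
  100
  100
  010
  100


Row parities: 11111
Column parities: 010

Row P: 11111, Col P: 010, Corner: 1


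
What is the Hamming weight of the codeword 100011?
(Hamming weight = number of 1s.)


Counting 1s in 100011

3


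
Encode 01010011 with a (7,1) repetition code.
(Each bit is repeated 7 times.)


Each bit -> 7 copies

00000001111111000000011111110000000000000011111111111111


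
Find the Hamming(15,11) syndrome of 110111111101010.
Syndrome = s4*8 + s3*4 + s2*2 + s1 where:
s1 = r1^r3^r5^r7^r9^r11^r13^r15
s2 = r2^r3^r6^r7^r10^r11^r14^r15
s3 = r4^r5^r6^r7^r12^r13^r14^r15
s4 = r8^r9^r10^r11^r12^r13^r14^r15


s1=0, s2=1, s3=0, s4=1

Syndrome = 10 (error at position 10)


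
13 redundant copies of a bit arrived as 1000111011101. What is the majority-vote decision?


Ones: 8 out of 13
Threshold: 7

1 (8/13 voted 1)


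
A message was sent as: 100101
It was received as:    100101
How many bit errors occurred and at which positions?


XOR: 000000

0 errors (received matches sent)


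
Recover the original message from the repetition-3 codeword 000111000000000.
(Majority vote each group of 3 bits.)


Groups: 000, 111, 000, 000, 000
Majority votes: 01000

01000


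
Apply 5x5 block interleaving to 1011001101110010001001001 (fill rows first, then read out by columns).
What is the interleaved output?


Matrix:
  10110
  01101
  11001
  00010
  01001
Read columns: 1010001101110001001001101

1010001101110001001001101


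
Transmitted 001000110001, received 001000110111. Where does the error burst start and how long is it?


XOR: 000000000110

Burst at position 9, length 2


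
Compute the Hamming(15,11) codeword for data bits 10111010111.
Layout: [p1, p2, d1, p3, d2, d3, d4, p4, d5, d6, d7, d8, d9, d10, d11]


Parity bits: p1=0, p2=0, p3=1, p4=1

001101111010111


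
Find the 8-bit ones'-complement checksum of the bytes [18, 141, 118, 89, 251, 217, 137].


Sum = 971 mod 256 = 203
Complement = 52

52


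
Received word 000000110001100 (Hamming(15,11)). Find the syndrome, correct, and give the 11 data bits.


Syndrome = 14: error at position 14

Data: 00010001110 (corrected bit 14)


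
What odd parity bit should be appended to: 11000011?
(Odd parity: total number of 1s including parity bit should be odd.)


Number of 1s in data: 4
Parity bit: 1

1


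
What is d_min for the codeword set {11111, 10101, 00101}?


Comparing all pairs, minimum distance: 1
Can detect 0 errors, correct 0 errors

1


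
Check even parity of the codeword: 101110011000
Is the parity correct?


Number of 1s: 6

Yes, parity is correct (6 ones)


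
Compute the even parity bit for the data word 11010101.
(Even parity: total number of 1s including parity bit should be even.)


Number of 1s in data: 5
Parity bit: 1

1


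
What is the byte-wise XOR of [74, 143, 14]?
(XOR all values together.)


XOR chain: 74 ^ 143 ^ 14 = 203

203


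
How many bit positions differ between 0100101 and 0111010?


XOR: 0011111
Count of 1s: 5

5


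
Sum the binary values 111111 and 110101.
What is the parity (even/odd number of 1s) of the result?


111111 = 63
110101 = 53
Sum = 116 = 1110100
1s count = 4

even parity (4 ones in 1110100)


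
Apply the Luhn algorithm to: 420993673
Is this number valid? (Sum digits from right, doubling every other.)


Luhn sum = 46
46 mod 10 = 6

Invalid (Luhn sum mod 10 = 6)


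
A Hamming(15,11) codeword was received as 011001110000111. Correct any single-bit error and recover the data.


Syndrome = 4: error at position 4

Data: 10110000111 (corrected bit 4)


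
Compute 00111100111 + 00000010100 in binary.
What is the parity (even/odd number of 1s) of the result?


00111100111 = 487
00000010100 = 20
Sum = 507 = 111111011
1s count = 8

even parity (8 ones in 111111011)


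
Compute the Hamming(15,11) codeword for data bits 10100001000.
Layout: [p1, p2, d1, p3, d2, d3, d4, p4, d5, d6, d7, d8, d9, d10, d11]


Parity bits: p1=1, p2=0, p3=0, p4=1

101001010001000


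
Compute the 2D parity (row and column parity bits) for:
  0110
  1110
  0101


Row parities: 010
Column parities: 1101

Row P: 010, Col P: 1101, Corner: 1


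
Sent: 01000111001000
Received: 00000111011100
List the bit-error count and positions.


XOR: 01000000010100

3 error(s) at position(s): 1, 9, 11


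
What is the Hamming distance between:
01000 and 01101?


XOR: 00101
Count of 1s: 2

2


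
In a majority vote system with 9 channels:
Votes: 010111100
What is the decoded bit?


Ones: 5 out of 9
Threshold: 5

1 (5/9 voted 1)


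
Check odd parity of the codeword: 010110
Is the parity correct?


Number of 1s: 3

Yes, parity is correct (3 ones)


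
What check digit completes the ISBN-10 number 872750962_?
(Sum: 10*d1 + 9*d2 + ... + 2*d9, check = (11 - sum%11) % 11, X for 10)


Weighted sum: 296
296 mod 11 = 10

Check digit: 1


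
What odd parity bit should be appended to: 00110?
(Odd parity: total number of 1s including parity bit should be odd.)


Number of 1s in data: 2
Parity bit: 1

1


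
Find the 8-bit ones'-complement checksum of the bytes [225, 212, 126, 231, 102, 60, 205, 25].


Sum = 1186 mod 256 = 162
Complement = 93

93


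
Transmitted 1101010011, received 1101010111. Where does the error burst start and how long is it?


XOR: 0000000100

Burst at position 7, length 1


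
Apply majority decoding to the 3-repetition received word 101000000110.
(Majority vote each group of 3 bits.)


Groups: 101, 000, 000, 110
Majority votes: 1001

1001


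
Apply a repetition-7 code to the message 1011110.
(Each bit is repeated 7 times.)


Each bit -> 7 copies

1111111000000011111111111111111111111111110000000


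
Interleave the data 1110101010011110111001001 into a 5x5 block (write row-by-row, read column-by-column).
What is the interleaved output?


Matrix:
  11101
  01010
  01111
  01110
  01001
Read columns: 1000011111101100111010101

1000011111101100111010101


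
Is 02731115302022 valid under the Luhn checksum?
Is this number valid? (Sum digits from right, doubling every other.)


Luhn sum = 36
36 mod 10 = 6

Invalid (Luhn sum mod 10 = 6)


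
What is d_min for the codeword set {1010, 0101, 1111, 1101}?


Comparing all pairs, minimum distance: 1
Can detect 0 errors, correct 0 errors

1


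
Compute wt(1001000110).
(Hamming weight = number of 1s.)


Counting 1s in 1001000110

4


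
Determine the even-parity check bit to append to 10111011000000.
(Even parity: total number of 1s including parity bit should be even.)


Number of 1s in data: 6
Parity bit: 0

0


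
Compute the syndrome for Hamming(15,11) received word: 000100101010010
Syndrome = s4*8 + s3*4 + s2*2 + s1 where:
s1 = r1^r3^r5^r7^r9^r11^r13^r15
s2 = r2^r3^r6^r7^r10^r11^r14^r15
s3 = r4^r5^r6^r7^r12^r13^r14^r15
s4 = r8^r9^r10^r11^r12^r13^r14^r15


s1=1, s2=1, s3=1, s4=1

Syndrome = 15 (error at position 15)


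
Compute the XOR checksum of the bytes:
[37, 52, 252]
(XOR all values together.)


XOR chain: 37 ^ 52 ^ 252 = 237

237


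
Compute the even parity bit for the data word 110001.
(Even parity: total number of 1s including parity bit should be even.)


Number of 1s in data: 3
Parity bit: 1

1


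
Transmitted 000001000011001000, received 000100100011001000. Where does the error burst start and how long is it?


XOR: 000101100000000000

Burst at position 3, length 4


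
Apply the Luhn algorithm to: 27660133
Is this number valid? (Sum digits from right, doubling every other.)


Luhn sum = 30
30 mod 10 = 0

Valid (Luhn sum mod 10 = 0)


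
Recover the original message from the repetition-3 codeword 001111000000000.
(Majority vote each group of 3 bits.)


Groups: 001, 111, 000, 000, 000
Majority votes: 01000

01000


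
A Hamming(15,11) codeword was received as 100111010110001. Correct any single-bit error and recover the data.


Syndrome = 0: no error detected

Data: 01100110001 (no errors)


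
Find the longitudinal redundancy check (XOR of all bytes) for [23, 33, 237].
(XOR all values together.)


XOR chain: 23 ^ 33 ^ 237 = 219

219


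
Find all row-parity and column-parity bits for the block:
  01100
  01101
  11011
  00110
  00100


Row parities: 01001
Column parities: 11000

Row P: 01001, Col P: 11000, Corner: 0


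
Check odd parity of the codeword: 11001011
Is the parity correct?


Number of 1s: 5

Yes, parity is correct (5 ones)


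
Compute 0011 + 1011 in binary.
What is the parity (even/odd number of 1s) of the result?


0011 = 3
1011 = 11
Sum = 14 = 1110
1s count = 3

odd parity (3 ones in 1110)


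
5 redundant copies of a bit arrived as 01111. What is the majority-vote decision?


Ones: 4 out of 5
Threshold: 3

1 (4/5 voted 1)


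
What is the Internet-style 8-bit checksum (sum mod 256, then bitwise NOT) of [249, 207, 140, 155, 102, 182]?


Sum = 1035 mod 256 = 11
Complement = 244

244


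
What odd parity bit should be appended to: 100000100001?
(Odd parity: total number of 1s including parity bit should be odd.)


Number of 1s in data: 3
Parity bit: 0

0


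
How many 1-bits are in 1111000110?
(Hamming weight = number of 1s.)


Counting 1s in 1111000110

6


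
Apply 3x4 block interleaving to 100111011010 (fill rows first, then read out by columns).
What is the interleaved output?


Matrix:
  1001
  1101
  1010
Read columns: 111010001110

111010001110


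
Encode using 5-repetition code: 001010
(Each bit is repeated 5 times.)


Each bit -> 5 copies

000000000011111000001111100000


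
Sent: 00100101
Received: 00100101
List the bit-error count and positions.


XOR: 00000000

0 errors (received matches sent)


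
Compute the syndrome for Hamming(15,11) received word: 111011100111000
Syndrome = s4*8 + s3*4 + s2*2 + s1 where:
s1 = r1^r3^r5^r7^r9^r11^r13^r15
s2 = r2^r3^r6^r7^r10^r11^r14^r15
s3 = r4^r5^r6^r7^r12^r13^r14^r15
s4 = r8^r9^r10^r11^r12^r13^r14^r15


s1=1, s2=0, s3=0, s4=1

Syndrome = 9 (error at position 9)


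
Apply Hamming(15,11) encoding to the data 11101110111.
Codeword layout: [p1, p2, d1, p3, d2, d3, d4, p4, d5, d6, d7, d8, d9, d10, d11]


Parity bits: p1=0, p2=0, p3=1, p4=0

001111001110111


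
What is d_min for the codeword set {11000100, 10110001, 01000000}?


Comparing all pairs, minimum distance: 2
Can detect 1 errors, correct 0 errors

2


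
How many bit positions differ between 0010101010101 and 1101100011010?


XOR: 1111001001111
Count of 1s: 9

9


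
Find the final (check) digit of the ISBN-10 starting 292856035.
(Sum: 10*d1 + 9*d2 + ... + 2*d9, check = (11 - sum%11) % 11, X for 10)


Weighted sum: 252
252 mod 11 = 10

Check digit: 1


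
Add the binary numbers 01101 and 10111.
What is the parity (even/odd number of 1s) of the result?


01101 = 13
10111 = 23
Sum = 36 = 100100
1s count = 2

even parity (2 ones in 100100)


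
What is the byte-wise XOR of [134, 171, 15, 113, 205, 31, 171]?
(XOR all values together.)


XOR chain: 134 ^ 171 ^ 15 ^ 113 ^ 205 ^ 31 ^ 171 = 42

42


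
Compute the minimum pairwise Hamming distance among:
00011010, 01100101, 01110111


Comparing all pairs, minimum distance: 2
Can detect 1 errors, correct 0 errors

2


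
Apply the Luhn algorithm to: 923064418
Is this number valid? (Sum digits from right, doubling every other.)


Luhn sum = 44
44 mod 10 = 4

Invalid (Luhn sum mod 10 = 4)


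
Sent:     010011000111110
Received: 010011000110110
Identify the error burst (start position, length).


XOR: 000000000001000

Burst at position 11, length 1


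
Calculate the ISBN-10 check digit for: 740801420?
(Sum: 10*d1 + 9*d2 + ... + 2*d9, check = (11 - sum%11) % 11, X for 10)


Weighted sum: 189
189 mod 11 = 2

Check digit: 9


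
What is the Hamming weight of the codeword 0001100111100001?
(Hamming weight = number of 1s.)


Counting 1s in 0001100111100001

7


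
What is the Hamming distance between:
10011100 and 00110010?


XOR: 10101110
Count of 1s: 5

5


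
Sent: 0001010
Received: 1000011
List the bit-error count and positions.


XOR: 1001001

3 error(s) at position(s): 0, 3, 6


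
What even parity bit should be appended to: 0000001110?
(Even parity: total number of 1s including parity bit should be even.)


Number of 1s in data: 3
Parity bit: 1

1


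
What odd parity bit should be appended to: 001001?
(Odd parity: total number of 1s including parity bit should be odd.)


Number of 1s in data: 2
Parity bit: 1

1


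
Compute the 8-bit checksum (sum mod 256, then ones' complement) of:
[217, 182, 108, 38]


Sum = 545 mod 256 = 33
Complement = 222

222


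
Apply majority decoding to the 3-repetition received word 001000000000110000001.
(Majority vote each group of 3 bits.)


Groups: 001, 000, 000, 000, 110, 000, 001
Majority votes: 0000100

0000100


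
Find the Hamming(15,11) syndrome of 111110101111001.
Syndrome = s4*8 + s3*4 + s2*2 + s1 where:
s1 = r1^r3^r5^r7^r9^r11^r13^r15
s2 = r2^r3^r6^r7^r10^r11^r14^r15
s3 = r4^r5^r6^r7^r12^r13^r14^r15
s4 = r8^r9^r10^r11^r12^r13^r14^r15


s1=1, s2=0, s3=1, s4=1

Syndrome = 13 (error at position 13)


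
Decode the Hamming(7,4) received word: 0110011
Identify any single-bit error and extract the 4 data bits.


Syndrome = 0: no error detected

Data: 1011 (no errors)


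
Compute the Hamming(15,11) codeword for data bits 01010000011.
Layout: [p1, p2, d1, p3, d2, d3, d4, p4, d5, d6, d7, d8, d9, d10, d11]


Parity bits: p1=1, p2=1, p3=0, p4=0

110010100000011


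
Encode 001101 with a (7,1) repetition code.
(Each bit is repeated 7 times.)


Each bit -> 7 copies

000000000000001111111111111100000001111111


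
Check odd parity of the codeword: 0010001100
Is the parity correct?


Number of 1s: 3

Yes, parity is correct (3 ones)


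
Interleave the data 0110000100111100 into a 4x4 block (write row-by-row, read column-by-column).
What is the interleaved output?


Matrix:
  0110
  0001
  0011
  1100
Read columns: 0001100110100110

0001100110100110


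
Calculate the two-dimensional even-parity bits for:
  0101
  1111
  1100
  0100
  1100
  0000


Row parities: 000100
Column parities: 1110

Row P: 000100, Col P: 1110, Corner: 1


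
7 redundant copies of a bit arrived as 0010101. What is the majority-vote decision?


Ones: 3 out of 7
Threshold: 4

0 (3/7 voted 1)


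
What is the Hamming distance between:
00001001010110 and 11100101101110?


XOR: 11101100111000
Count of 1s: 8

8


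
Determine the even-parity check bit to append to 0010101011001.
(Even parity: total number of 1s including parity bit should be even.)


Number of 1s in data: 6
Parity bit: 0

0


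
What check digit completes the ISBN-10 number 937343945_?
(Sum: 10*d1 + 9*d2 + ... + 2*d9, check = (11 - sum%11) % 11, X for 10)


Weighted sum: 291
291 mod 11 = 5

Check digit: 6


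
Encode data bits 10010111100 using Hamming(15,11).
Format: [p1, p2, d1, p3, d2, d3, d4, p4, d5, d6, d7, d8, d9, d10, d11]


Parity bits: p1=0, p2=0, p3=1, p4=0

001100100111100


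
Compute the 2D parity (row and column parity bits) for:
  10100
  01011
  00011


Row parities: 010
Column parities: 11100

Row P: 010, Col P: 11100, Corner: 1


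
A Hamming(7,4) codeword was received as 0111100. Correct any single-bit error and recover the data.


Syndrome = 0: no error detected

Data: 1100 (no errors)


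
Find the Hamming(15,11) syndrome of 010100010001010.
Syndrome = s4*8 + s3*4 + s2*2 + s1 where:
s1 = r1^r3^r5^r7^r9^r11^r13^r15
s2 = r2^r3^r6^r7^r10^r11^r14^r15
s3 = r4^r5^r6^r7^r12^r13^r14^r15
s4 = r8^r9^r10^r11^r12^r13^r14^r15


s1=0, s2=0, s3=1, s4=1

Syndrome = 12 (error at position 12)
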